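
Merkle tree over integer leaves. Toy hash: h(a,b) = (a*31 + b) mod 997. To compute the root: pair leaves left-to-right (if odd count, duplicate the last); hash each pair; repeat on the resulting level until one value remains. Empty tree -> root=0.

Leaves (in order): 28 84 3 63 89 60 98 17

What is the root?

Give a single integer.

L0: [28, 84, 3, 63, 89, 60, 98, 17]
L1: h(28,84)=(28*31+84)%997=952 h(3,63)=(3*31+63)%997=156 h(89,60)=(89*31+60)%997=825 h(98,17)=(98*31+17)%997=64 -> [952, 156, 825, 64]
L2: h(952,156)=(952*31+156)%997=755 h(825,64)=(825*31+64)%997=714 -> [755, 714]
L3: h(755,714)=(755*31+714)%997=191 -> [191]

Answer: 191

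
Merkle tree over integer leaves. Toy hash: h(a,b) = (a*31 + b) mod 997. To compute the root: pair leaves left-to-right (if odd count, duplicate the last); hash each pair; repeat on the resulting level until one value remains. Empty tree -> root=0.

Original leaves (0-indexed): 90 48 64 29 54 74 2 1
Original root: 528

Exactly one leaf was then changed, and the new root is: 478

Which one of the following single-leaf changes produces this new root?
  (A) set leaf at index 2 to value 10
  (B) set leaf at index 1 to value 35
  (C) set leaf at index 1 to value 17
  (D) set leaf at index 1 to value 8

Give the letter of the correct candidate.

Answer: A

Derivation:
Original leaves: [90, 48, 64, 29, 54, 74, 2, 1]
Target new root: 478
Try each candidate change and compute the resulting root:
Candidate A: set leaf[2] = 10 -> leaves = [90, 48, 10, 29, 54, 74, 2, 1]
  L0: [90, 48, 10, 29, 54, 74, 2, 1]
  L1: h(90,48)=(90*31+48)%997=844 h(10,29)=(10*31+29)%997=339 h(54,74)=(54*31+74)%997=751 h(2,1)=(2*31+1)%997=63 -> [844, 339, 751, 63]
  L2: h(844,339)=(844*31+339)%997=581 h(751,63)=(751*31+63)%997=413 -> [581, 413]
  L3: h(581,413)=(581*31+413)%997=478 -> [478]
  root = 478 == target 478  ** MATCH **
Candidate B: set leaf[1] = 35 -> leaves = [90, 35, 64, 29, 54, 74, 2, 1]
  L0: [90, 35, 64, 29, 54, 74, 2, 1]
  L1: h(90,35)=(90*31+35)%997=831 h(64,29)=(64*31+29)%997=19 h(54,74)=(54*31+74)%997=751 h(2,1)=(2*31+1)%997=63 -> [831, 19, 751, 63]
  L2: h(831,19)=(831*31+19)%997=855 h(751,63)=(751*31+63)%997=413 -> [855, 413]
  L3: h(855,413)=(855*31+413)%997=996 -> [996]
  root = 996 != target 478
Candidate C: set leaf[1] = 17 -> leaves = [90, 17, 64, 29, 54, 74, 2, 1]
  L0: [90, 17, 64, 29, 54, 74, 2, 1]
  L1: h(90,17)=(90*31+17)%997=813 h(64,29)=(64*31+29)%997=19 h(54,74)=(54*31+74)%997=751 h(2,1)=(2*31+1)%997=63 -> [813, 19, 751, 63]
  L2: h(813,19)=(813*31+19)%997=297 h(751,63)=(751*31+63)%997=413 -> [297, 413]
  L3: h(297,413)=(297*31+413)%997=647 -> [647]
  root = 647 != target 478
Candidate D: set leaf[1] = 8 -> leaves = [90, 8, 64, 29, 54, 74, 2, 1]
  L0: [90, 8, 64, 29, 54, 74, 2, 1]
  L1: h(90,8)=(90*31+8)%997=804 h(64,29)=(64*31+29)%997=19 h(54,74)=(54*31+74)%997=751 h(2,1)=(2*31+1)%997=63 -> [804, 19, 751, 63]
  L2: h(804,19)=(804*31+19)%997=18 h(751,63)=(751*31+63)%997=413 -> [18, 413]
  L3: h(18,413)=(18*31+413)%997=971 -> [971]
  root = 971 != target 478
Candidate A produces the target root.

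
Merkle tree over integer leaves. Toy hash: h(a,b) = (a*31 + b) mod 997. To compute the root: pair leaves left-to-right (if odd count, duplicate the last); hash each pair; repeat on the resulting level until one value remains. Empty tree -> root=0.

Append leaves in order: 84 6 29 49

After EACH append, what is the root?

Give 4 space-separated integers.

Answer: 84 616 84 104

Derivation:
After append 84 (leaves=[84]):
  L0: [84]
  root=84
After append 6 (leaves=[84, 6]):
  L0: [84, 6]
  L1: h(84,6)=(84*31+6)%997=616 -> [616]
  root=616
After append 29 (leaves=[84, 6, 29]):
  L0: [84, 6, 29]
  L1: h(84,6)=(84*31+6)%997=616 h(29,29)=(29*31+29)%997=928 -> [616, 928]
  L2: h(616,928)=(616*31+928)%997=84 -> [84]
  root=84
After append 49 (leaves=[84, 6, 29, 49]):
  L0: [84, 6, 29, 49]
  L1: h(84,6)=(84*31+6)%997=616 h(29,49)=(29*31+49)%997=948 -> [616, 948]
  L2: h(616,948)=(616*31+948)%997=104 -> [104]
  root=104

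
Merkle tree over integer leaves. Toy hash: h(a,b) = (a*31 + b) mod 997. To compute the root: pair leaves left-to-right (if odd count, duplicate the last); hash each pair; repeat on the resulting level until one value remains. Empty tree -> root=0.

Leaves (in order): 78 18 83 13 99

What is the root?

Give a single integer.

L0: [78, 18, 83, 13, 99]
L1: h(78,18)=(78*31+18)%997=442 h(83,13)=(83*31+13)%997=592 h(99,99)=(99*31+99)%997=177 -> [442, 592, 177]
L2: h(442,592)=(442*31+592)%997=336 h(177,177)=(177*31+177)%997=679 -> [336, 679]
L3: h(336,679)=(336*31+679)%997=128 -> [128]

Answer: 128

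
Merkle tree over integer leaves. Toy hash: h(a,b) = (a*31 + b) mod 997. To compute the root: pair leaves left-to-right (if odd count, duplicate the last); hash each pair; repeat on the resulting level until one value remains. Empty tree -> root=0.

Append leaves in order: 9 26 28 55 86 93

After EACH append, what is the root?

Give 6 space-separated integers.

After append 9 (leaves=[9]):
  L0: [9]
  root=9
After append 26 (leaves=[9, 26]):
  L0: [9, 26]
  L1: h(9,26)=(9*31+26)%997=305 -> [305]
  root=305
After append 28 (leaves=[9, 26, 28]):
  L0: [9, 26, 28]
  L1: h(9,26)=(9*31+26)%997=305 h(28,28)=(28*31+28)%997=896 -> [305, 896]
  L2: h(305,896)=(305*31+896)%997=381 -> [381]
  root=381
After append 55 (leaves=[9, 26, 28, 55]):
  L0: [9, 26, 28, 55]
  L1: h(9,26)=(9*31+26)%997=305 h(28,55)=(28*31+55)%997=923 -> [305, 923]
  L2: h(305,923)=(305*31+923)%997=408 -> [408]
  root=408
After append 86 (leaves=[9, 26, 28, 55, 86]):
  L0: [9, 26, 28, 55, 86]
  L1: h(9,26)=(9*31+26)%997=305 h(28,55)=(28*31+55)%997=923 h(86,86)=(86*31+86)%997=758 -> [305, 923, 758]
  L2: h(305,923)=(305*31+923)%997=408 h(758,758)=(758*31+758)%997=328 -> [408, 328]
  L3: h(408,328)=(408*31+328)%997=15 -> [15]
  root=15
After append 93 (leaves=[9, 26, 28, 55, 86, 93]):
  L0: [9, 26, 28, 55, 86, 93]
  L1: h(9,26)=(9*31+26)%997=305 h(28,55)=(28*31+55)%997=923 h(86,93)=(86*31+93)%997=765 -> [305, 923, 765]
  L2: h(305,923)=(305*31+923)%997=408 h(765,765)=(765*31+765)%997=552 -> [408, 552]
  L3: h(408,552)=(408*31+552)%997=239 -> [239]
  root=239

Answer: 9 305 381 408 15 239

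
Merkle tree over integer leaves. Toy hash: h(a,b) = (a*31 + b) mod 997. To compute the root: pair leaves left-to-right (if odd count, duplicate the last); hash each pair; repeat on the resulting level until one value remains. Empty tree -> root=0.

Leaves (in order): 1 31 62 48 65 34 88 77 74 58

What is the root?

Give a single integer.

L0: [1, 31, 62, 48, 65, 34, 88, 77, 74, 58]
L1: h(1,31)=(1*31+31)%997=62 h(62,48)=(62*31+48)%997=973 h(65,34)=(65*31+34)%997=55 h(88,77)=(88*31+77)%997=811 h(74,58)=(74*31+58)%997=358 -> [62, 973, 55, 811, 358]
L2: h(62,973)=(62*31+973)%997=901 h(55,811)=(55*31+811)%997=522 h(358,358)=(358*31+358)%997=489 -> [901, 522, 489]
L3: h(901,522)=(901*31+522)%997=537 h(489,489)=(489*31+489)%997=693 -> [537, 693]
L4: h(537,693)=(537*31+693)%997=391 -> [391]

Answer: 391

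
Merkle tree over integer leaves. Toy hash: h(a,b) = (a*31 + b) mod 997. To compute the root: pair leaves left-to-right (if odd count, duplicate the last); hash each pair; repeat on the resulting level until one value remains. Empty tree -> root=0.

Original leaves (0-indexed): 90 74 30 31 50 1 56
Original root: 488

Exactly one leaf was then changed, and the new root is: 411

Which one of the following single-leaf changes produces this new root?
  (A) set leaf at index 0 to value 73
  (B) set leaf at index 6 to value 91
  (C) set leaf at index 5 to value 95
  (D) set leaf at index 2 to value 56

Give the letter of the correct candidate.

Original leaves: [90, 74, 30, 31, 50, 1, 56]
Target new root: 411
Try each candidate change and compute the resulting root:
Candidate A: set leaf[0] = 73 -> leaves = [73, 74, 30, 31, 50, 1, 56]
  L0: [73, 74, 30, 31, 50, 1, 56]
  L1: h(73,74)=(73*31+74)%997=343 h(30,31)=(30*31+31)%997=961 h(50,1)=(50*31+1)%997=554 h(56,56)=(56*31+56)%997=795 -> [343, 961, 554, 795]
  L2: h(343,961)=(343*31+961)%997=627 h(554,795)=(554*31+795)%997=23 -> [627, 23]
  L3: h(627,23)=(627*31+23)%997=517 -> [517]
  root = 517 != target 411
Candidate B: set leaf[6] = 91 -> leaves = [90, 74, 30, 31, 50, 1, 91]
  L0: [90, 74, 30, 31, 50, 1, 91]
  L1: h(90,74)=(90*31+74)%997=870 h(30,31)=(30*31+31)%997=961 h(50,1)=(50*31+1)%997=554 h(91,91)=(91*31+91)%997=918 -> [870, 961, 554, 918]
  L2: h(870,961)=(870*31+961)%997=15 h(554,918)=(554*31+918)%997=146 -> [15, 146]
  L3: h(15,146)=(15*31+146)%997=611 -> [611]
  root = 611 != target 411
Candidate C: set leaf[5] = 95 -> leaves = [90, 74, 30, 31, 50, 95, 56]
  L0: [90, 74, 30, 31, 50, 95, 56]
  L1: h(90,74)=(90*31+74)%997=870 h(30,31)=(30*31+31)%997=961 h(50,95)=(50*31+95)%997=648 h(56,56)=(56*31+56)%997=795 -> [870, 961, 648, 795]
  L2: h(870,961)=(870*31+961)%997=15 h(648,795)=(648*31+795)%997=943 -> [15, 943]
  L3: h(15,943)=(15*31+943)%997=411 -> [411]
  root = 411 == target 411  ** MATCH **
Candidate D: set leaf[2] = 56 -> leaves = [90, 74, 56, 31, 50, 1, 56]
  L0: [90, 74, 56, 31, 50, 1, 56]
  L1: h(90,74)=(90*31+74)%997=870 h(56,31)=(56*31+31)%997=770 h(50,1)=(50*31+1)%997=554 h(56,56)=(56*31+56)%997=795 -> [870, 770, 554, 795]
  L2: h(870,770)=(870*31+770)%997=821 h(554,795)=(554*31+795)%997=23 -> [821, 23]
  L3: h(821,23)=(821*31+23)%997=549 -> [549]
  root = 549 != target 411
Candidate C produces the target root.

Answer: C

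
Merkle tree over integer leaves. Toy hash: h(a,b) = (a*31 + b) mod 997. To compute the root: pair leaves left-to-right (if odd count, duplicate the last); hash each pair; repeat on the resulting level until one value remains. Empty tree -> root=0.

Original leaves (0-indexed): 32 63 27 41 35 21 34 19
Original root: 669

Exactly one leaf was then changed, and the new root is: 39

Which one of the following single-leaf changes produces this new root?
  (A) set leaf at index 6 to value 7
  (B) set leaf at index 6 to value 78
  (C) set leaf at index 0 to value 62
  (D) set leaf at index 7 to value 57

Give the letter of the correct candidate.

Original leaves: [32, 63, 27, 41, 35, 21, 34, 19]
Target new root: 39
Try each candidate change and compute the resulting root:
Candidate A: set leaf[6] = 7 -> leaves = [32, 63, 27, 41, 35, 21, 7, 19]
  L0: [32, 63, 27, 41, 35, 21, 7, 19]
  L1: h(32,63)=(32*31+63)%997=58 h(27,41)=(27*31+41)%997=878 h(35,21)=(35*31+21)%997=109 h(7,19)=(7*31+19)%997=236 -> [58, 878, 109, 236]
  L2: h(58,878)=(58*31+878)%997=682 h(109,236)=(109*31+236)%997=624 -> [682, 624]
  L3: h(682,624)=(682*31+624)%997=829 -> [829]
  root = 829 != target 39
Candidate B: set leaf[6] = 78 -> leaves = [32, 63, 27, 41, 35, 21, 78, 19]
  L0: [32, 63, 27, 41, 35, 21, 78, 19]
  L1: h(32,63)=(32*31+63)%997=58 h(27,41)=(27*31+41)%997=878 h(35,21)=(35*31+21)%997=109 h(78,19)=(78*31+19)%997=443 -> [58, 878, 109, 443]
  L2: h(58,878)=(58*31+878)%997=682 h(109,443)=(109*31+443)%997=831 -> [682, 831]
  L3: h(682,831)=(682*31+831)%997=39 -> [39]
  root = 39 == target 39  ** MATCH **
Candidate C: set leaf[0] = 62 -> leaves = [62, 63, 27, 41, 35, 21, 34, 19]
  L0: [62, 63, 27, 41, 35, 21, 34, 19]
  L1: h(62,63)=(62*31+63)%997=988 h(27,41)=(27*31+41)%997=878 h(35,21)=(35*31+21)%997=109 h(34,19)=(34*31+19)%997=76 -> [988, 878, 109, 76]
  L2: h(988,878)=(988*31+878)%997=599 h(109,76)=(109*31+76)%997=464 -> [599, 464]
  L3: h(599,464)=(599*31+464)%997=90 -> [90]
  root = 90 != target 39
Candidate D: set leaf[7] = 57 -> leaves = [32, 63, 27, 41, 35, 21, 34, 57]
  L0: [32, 63, 27, 41, 35, 21, 34, 57]
  L1: h(32,63)=(32*31+63)%997=58 h(27,41)=(27*31+41)%997=878 h(35,21)=(35*31+21)%997=109 h(34,57)=(34*31+57)%997=114 -> [58, 878, 109, 114]
  L2: h(58,878)=(58*31+878)%997=682 h(109,114)=(109*31+114)%997=502 -> [682, 502]
  L3: h(682,502)=(682*31+502)%997=707 -> [707]
  root = 707 != target 39
Candidate B produces the target root.

Answer: B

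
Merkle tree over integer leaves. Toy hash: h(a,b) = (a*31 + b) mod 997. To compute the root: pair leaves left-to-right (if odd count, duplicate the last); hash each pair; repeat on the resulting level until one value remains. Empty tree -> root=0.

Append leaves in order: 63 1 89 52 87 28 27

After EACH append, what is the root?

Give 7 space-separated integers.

After append 63 (leaves=[63]):
  L0: [63]
  root=63
After append 1 (leaves=[63, 1]):
  L0: [63, 1]
  L1: h(63,1)=(63*31+1)%997=957 -> [957]
  root=957
After append 89 (leaves=[63, 1, 89]):
  L0: [63, 1, 89]
  L1: h(63,1)=(63*31+1)%997=957 h(89,89)=(89*31+89)%997=854 -> [957, 854]
  L2: h(957,854)=(957*31+854)%997=611 -> [611]
  root=611
After append 52 (leaves=[63, 1, 89, 52]):
  L0: [63, 1, 89, 52]
  L1: h(63,1)=(63*31+1)%997=957 h(89,52)=(89*31+52)%997=817 -> [957, 817]
  L2: h(957,817)=(957*31+817)%997=574 -> [574]
  root=574
After append 87 (leaves=[63, 1, 89, 52, 87]):
  L0: [63, 1, 89, 52, 87]
  L1: h(63,1)=(63*31+1)%997=957 h(89,52)=(89*31+52)%997=817 h(87,87)=(87*31+87)%997=790 -> [957, 817, 790]
  L2: h(957,817)=(957*31+817)%997=574 h(790,790)=(790*31+790)%997=355 -> [574, 355]
  L3: h(574,355)=(574*31+355)%997=203 -> [203]
  root=203
After append 28 (leaves=[63, 1, 89, 52, 87, 28]):
  L0: [63, 1, 89, 52, 87, 28]
  L1: h(63,1)=(63*31+1)%997=957 h(89,52)=(89*31+52)%997=817 h(87,28)=(87*31+28)%997=731 -> [957, 817, 731]
  L2: h(957,817)=(957*31+817)%997=574 h(731,731)=(731*31+731)%997=461 -> [574, 461]
  L3: h(574,461)=(574*31+461)%997=309 -> [309]
  root=309
After append 27 (leaves=[63, 1, 89, 52, 87, 28, 27]):
  L0: [63, 1, 89, 52, 87, 28, 27]
  L1: h(63,1)=(63*31+1)%997=957 h(89,52)=(89*31+52)%997=817 h(87,28)=(87*31+28)%997=731 h(27,27)=(27*31+27)%997=864 -> [957, 817, 731, 864]
  L2: h(957,817)=(957*31+817)%997=574 h(731,864)=(731*31+864)%997=594 -> [574, 594]
  L3: h(574,594)=(574*31+594)%997=442 -> [442]
  root=442

Answer: 63 957 611 574 203 309 442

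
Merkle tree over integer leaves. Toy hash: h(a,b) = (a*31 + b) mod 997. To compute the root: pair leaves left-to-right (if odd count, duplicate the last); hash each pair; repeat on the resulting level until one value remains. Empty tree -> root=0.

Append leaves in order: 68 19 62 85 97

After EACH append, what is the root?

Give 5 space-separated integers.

After append 68 (leaves=[68]):
  L0: [68]
  root=68
After append 19 (leaves=[68, 19]):
  L0: [68, 19]
  L1: h(68,19)=(68*31+19)%997=133 -> [133]
  root=133
After append 62 (leaves=[68, 19, 62]):
  L0: [68, 19, 62]
  L1: h(68,19)=(68*31+19)%997=133 h(62,62)=(62*31+62)%997=987 -> [133, 987]
  L2: h(133,987)=(133*31+987)%997=125 -> [125]
  root=125
After append 85 (leaves=[68, 19, 62, 85]):
  L0: [68, 19, 62, 85]
  L1: h(68,19)=(68*31+19)%997=133 h(62,85)=(62*31+85)%997=13 -> [133, 13]
  L2: h(133,13)=(133*31+13)%997=148 -> [148]
  root=148
After append 97 (leaves=[68, 19, 62, 85, 97]):
  L0: [68, 19, 62, 85, 97]
  L1: h(68,19)=(68*31+19)%997=133 h(62,85)=(62*31+85)%997=13 h(97,97)=(97*31+97)%997=113 -> [133, 13, 113]
  L2: h(133,13)=(133*31+13)%997=148 h(113,113)=(113*31+113)%997=625 -> [148, 625]
  L3: h(148,625)=(148*31+625)%997=228 -> [228]
  root=228

Answer: 68 133 125 148 228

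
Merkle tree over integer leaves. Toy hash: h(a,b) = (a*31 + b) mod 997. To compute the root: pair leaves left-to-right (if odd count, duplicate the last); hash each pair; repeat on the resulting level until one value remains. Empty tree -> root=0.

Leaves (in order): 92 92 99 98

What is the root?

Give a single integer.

L0: [92, 92, 99, 98]
L1: h(92,92)=(92*31+92)%997=950 h(99,98)=(99*31+98)%997=176 -> [950, 176]
L2: h(950,176)=(950*31+176)%997=713 -> [713]

Answer: 713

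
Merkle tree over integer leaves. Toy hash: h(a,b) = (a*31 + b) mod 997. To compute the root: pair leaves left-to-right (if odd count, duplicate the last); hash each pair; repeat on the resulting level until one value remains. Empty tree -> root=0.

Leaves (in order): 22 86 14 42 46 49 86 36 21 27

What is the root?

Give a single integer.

Answer: 260

Derivation:
L0: [22, 86, 14, 42, 46, 49, 86, 36, 21, 27]
L1: h(22,86)=(22*31+86)%997=768 h(14,42)=(14*31+42)%997=476 h(46,49)=(46*31+49)%997=478 h(86,36)=(86*31+36)%997=708 h(21,27)=(21*31+27)%997=678 -> [768, 476, 478, 708, 678]
L2: h(768,476)=(768*31+476)%997=356 h(478,708)=(478*31+708)%997=571 h(678,678)=(678*31+678)%997=759 -> [356, 571, 759]
L3: h(356,571)=(356*31+571)%997=640 h(759,759)=(759*31+759)%997=360 -> [640, 360]
L4: h(640,360)=(640*31+360)%997=260 -> [260]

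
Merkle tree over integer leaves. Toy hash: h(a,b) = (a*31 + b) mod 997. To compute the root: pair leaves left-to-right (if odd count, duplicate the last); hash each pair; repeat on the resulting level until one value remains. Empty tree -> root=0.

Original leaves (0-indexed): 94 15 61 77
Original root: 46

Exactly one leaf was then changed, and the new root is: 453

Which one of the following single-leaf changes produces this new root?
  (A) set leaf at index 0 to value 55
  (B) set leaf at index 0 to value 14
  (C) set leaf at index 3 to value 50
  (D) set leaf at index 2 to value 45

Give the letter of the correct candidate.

Answer: A

Derivation:
Original leaves: [94, 15, 61, 77]
Target new root: 453
Try each candidate change and compute the resulting root:
Candidate A: set leaf[0] = 55 -> leaves = [55, 15, 61, 77]
  L0: [55, 15, 61, 77]
  L1: h(55,15)=(55*31+15)%997=723 h(61,77)=(61*31+77)%997=971 -> [723, 971]
  L2: h(723,971)=(723*31+971)%997=453 -> [453]
  root = 453 == target 453  ** MATCH **
Candidate B: set leaf[0] = 14 -> leaves = [14, 15, 61, 77]
  L0: [14, 15, 61, 77]
  L1: h(14,15)=(14*31+15)%997=449 h(61,77)=(61*31+77)%997=971 -> [449, 971]
  L2: h(449,971)=(449*31+971)%997=932 -> [932]
  root = 932 != target 453
Candidate C: set leaf[3] = 50 -> leaves = [94, 15, 61, 50]
  L0: [94, 15, 61, 50]
  L1: h(94,15)=(94*31+15)%997=935 h(61,50)=(61*31+50)%997=944 -> [935, 944]
  L2: h(935,944)=(935*31+944)%997=19 -> [19]
  root = 19 != target 453
Candidate D: set leaf[2] = 45 -> leaves = [94, 15, 45, 77]
  L0: [94, 15, 45, 77]
  L1: h(94,15)=(94*31+15)%997=935 h(45,77)=(45*31+77)%997=475 -> [935, 475]
  L2: h(935,475)=(935*31+475)%997=547 -> [547]
  root = 547 != target 453
Candidate A produces the target root.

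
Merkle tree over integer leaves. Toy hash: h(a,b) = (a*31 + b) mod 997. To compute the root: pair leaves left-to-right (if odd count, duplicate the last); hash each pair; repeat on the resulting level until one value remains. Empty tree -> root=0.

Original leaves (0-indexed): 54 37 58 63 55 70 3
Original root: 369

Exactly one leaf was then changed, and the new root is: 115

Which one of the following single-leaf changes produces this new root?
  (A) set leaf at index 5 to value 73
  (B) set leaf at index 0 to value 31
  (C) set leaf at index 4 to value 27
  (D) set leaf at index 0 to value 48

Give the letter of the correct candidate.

Answer: B

Derivation:
Original leaves: [54, 37, 58, 63, 55, 70, 3]
Target new root: 115
Try each candidate change and compute the resulting root:
Candidate A: set leaf[5] = 73 -> leaves = [54, 37, 58, 63, 55, 73, 3]
  L0: [54, 37, 58, 63, 55, 73, 3]
  L1: h(54,37)=(54*31+37)%997=714 h(58,63)=(58*31+63)%997=864 h(55,73)=(55*31+73)%997=781 h(3,3)=(3*31+3)%997=96 -> [714, 864, 781, 96]
  L2: h(714,864)=(714*31+864)%997=67 h(781,96)=(781*31+96)%997=379 -> [67, 379]
  L3: h(67,379)=(67*31+379)%997=462 -> [462]
  root = 462 != target 115
Candidate B: set leaf[0] = 31 -> leaves = [31, 37, 58, 63, 55, 70, 3]
  L0: [31, 37, 58, 63, 55, 70, 3]
  L1: h(31,37)=(31*31+37)%997=1 h(58,63)=(58*31+63)%997=864 h(55,70)=(55*31+70)%997=778 h(3,3)=(3*31+3)%997=96 -> [1, 864, 778, 96]
  L2: h(1,864)=(1*31+864)%997=895 h(778,96)=(778*31+96)%997=286 -> [895, 286]
  L3: h(895,286)=(895*31+286)%997=115 -> [115]
  root = 115 == target 115  ** MATCH **
Candidate C: set leaf[4] = 27 -> leaves = [54, 37, 58, 63, 27, 70, 3]
  L0: [54, 37, 58, 63, 27, 70, 3]
  L1: h(54,37)=(54*31+37)%997=714 h(58,63)=(58*31+63)%997=864 h(27,70)=(27*31+70)%997=907 h(3,3)=(3*31+3)%997=96 -> [714, 864, 907, 96]
  L2: h(714,864)=(714*31+864)%997=67 h(907,96)=(907*31+96)%997=297 -> [67, 297]
  L3: h(67,297)=(67*31+297)%997=380 -> [380]
  root = 380 != target 115
Candidate D: set leaf[0] = 48 -> leaves = [48, 37, 58, 63, 55, 70, 3]
  L0: [48, 37, 58, 63, 55, 70, 3]
  L1: h(48,37)=(48*31+37)%997=528 h(58,63)=(58*31+63)%997=864 h(55,70)=(55*31+70)%997=778 h(3,3)=(3*31+3)%997=96 -> [528, 864, 778, 96]
  L2: h(528,864)=(528*31+864)%997=283 h(778,96)=(778*31+96)%997=286 -> [283, 286]
  L3: h(283,286)=(283*31+286)%997=86 -> [86]
  root = 86 != target 115
Candidate B produces the target root.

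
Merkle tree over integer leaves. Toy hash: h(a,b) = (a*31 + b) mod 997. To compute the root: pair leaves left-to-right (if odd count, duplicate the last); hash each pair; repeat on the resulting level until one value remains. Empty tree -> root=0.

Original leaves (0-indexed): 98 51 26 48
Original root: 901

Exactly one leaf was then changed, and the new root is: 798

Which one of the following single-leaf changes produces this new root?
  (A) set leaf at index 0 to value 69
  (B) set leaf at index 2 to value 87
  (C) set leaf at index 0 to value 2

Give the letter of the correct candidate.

Answer: B

Derivation:
Original leaves: [98, 51, 26, 48]
Target new root: 798
Try each candidate change and compute the resulting root:
Candidate A: set leaf[0] = 69 -> leaves = [69, 51, 26, 48]
  L0: [69, 51, 26, 48]
  L1: h(69,51)=(69*31+51)%997=196 h(26,48)=(26*31+48)%997=854 -> [196, 854]
  L2: h(196,854)=(196*31+854)%997=948 -> [948]
  root = 948 != target 798
Candidate B: set leaf[2] = 87 -> leaves = [98, 51, 87, 48]
  L0: [98, 51, 87, 48]
  L1: h(98,51)=(98*31+51)%997=98 h(87,48)=(87*31+48)%997=751 -> [98, 751]
  L2: h(98,751)=(98*31+751)%997=798 -> [798]
  root = 798 == target 798  ** MATCH **
Candidate C: set leaf[0] = 2 -> leaves = [2, 51, 26, 48]
  L0: [2, 51, 26, 48]
  L1: h(2,51)=(2*31+51)%997=113 h(26,48)=(26*31+48)%997=854 -> [113, 854]
  L2: h(113,854)=(113*31+854)%997=369 -> [369]
  root = 369 != target 798
Candidate B produces the target root.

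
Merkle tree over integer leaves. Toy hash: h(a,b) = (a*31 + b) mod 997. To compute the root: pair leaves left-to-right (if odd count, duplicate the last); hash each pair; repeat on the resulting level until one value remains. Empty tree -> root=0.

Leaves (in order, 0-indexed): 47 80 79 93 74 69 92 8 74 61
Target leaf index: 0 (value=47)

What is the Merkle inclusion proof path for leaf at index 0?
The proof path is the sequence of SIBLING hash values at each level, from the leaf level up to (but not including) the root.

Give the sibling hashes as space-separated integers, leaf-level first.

L0 (leaves): [47, 80, 79, 93, 74, 69, 92, 8, 74, 61], target index=0
L1: h(47,80)=(47*31+80)%997=540 [pair 0] h(79,93)=(79*31+93)%997=548 [pair 1] h(74,69)=(74*31+69)%997=369 [pair 2] h(92,8)=(92*31+8)%997=866 [pair 3] h(74,61)=(74*31+61)%997=361 [pair 4] -> [540, 548, 369, 866, 361]
  Sibling for proof at L0: 80
L2: h(540,548)=(540*31+548)%997=339 [pair 0] h(369,866)=(369*31+866)%997=341 [pair 1] h(361,361)=(361*31+361)%997=585 [pair 2] -> [339, 341, 585]
  Sibling for proof at L1: 548
L3: h(339,341)=(339*31+341)%997=880 [pair 0] h(585,585)=(585*31+585)%997=774 [pair 1] -> [880, 774]
  Sibling for proof at L2: 341
L4: h(880,774)=(880*31+774)%997=138 [pair 0] -> [138]
  Sibling for proof at L3: 774
Root: 138
Proof path (sibling hashes from leaf to root): [80, 548, 341, 774]

Answer: 80 548 341 774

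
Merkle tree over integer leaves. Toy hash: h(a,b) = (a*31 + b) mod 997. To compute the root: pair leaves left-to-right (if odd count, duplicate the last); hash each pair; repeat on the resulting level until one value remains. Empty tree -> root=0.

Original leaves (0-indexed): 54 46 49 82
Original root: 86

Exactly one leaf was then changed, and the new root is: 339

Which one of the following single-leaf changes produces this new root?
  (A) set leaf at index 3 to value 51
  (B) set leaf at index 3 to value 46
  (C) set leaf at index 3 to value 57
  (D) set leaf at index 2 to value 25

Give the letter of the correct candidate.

Original leaves: [54, 46, 49, 82]
Target new root: 339
Try each candidate change and compute the resulting root:
Candidate A: set leaf[3] = 51 -> leaves = [54, 46, 49, 51]
  L0: [54, 46, 49, 51]
  L1: h(54,46)=(54*31+46)%997=723 h(49,51)=(49*31+51)%997=573 -> [723, 573]
  L2: h(723,573)=(723*31+573)%997=55 -> [55]
  root = 55 != target 339
Candidate B: set leaf[3] = 46 -> leaves = [54, 46, 49, 46]
  L0: [54, 46, 49, 46]
  L1: h(54,46)=(54*31+46)%997=723 h(49,46)=(49*31+46)%997=568 -> [723, 568]
  L2: h(723,568)=(723*31+568)%997=50 -> [50]
  root = 50 != target 339
Candidate C: set leaf[3] = 57 -> leaves = [54, 46, 49, 57]
  L0: [54, 46, 49, 57]
  L1: h(54,46)=(54*31+46)%997=723 h(49,57)=(49*31+57)%997=579 -> [723, 579]
  L2: h(723,579)=(723*31+579)%997=61 -> [61]
  root = 61 != target 339
Candidate D: set leaf[2] = 25 -> leaves = [54, 46, 25, 82]
  L0: [54, 46, 25, 82]
  L1: h(54,46)=(54*31+46)%997=723 h(25,82)=(25*31+82)%997=857 -> [723, 857]
  L2: h(723,857)=(723*31+857)%997=339 -> [339]
  root = 339 == target 339  ** MATCH **
Candidate D produces the target root.

Answer: D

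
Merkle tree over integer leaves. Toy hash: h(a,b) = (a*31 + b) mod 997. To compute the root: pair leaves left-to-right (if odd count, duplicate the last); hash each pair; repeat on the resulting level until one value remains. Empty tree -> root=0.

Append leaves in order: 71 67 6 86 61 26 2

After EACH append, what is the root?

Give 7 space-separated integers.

Answer: 71 274 710 790 215 92 233

Derivation:
After append 71 (leaves=[71]):
  L0: [71]
  root=71
After append 67 (leaves=[71, 67]):
  L0: [71, 67]
  L1: h(71,67)=(71*31+67)%997=274 -> [274]
  root=274
After append 6 (leaves=[71, 67, 6]):
  L0: [71, 67, 6]
  L1: h(71,67)=(71*31+67)%997=274 h(6,6)=(6*31+6)%997=192 -> [274, 192]
  L2: h(274,192)=(274*31+192)%997=710 -> [710]
  root=710
After append 86 (leaves=[71, 67, 6, 86]):
  L0: [71, 67, 6, 86]
  L1: h(71,67)=(71*31+67)%997=274 h(6,86)=(6*31+86)%997=272 -> [274, 272]
  L2: h(274,272)=(274*31+272)%997=790 -> [790]
  root=790
After append 61 (leaves=[71, 67, 6, 86, 61]):
  L0: [71, 67, 6, 86, 61]
  L1: h(71,67)=(71*31+67)%997=274 h(6,86)=(6*31+86)%997=272 h(61,61)=(61*31+61)%997=955 -> [274, 272, 955]
  L2: h(274,272)=(274*31+272)%997=790 h(955,955)=(955*31+955)%997=650 -> [790, 650]
  L3: h(790,650)=(790*31+650)%997=215 -> [215]
  root=215
After append 26 (leaves=[71, 67, 6, 86, 61, 26]):
  L0: [71, 67, 6, 86, 61, 26]
  L1: h(71,67)=(71*31+67)%997=274 h(6,86)=(6*31+86)%997=272 h(61,26)=(61*31+26)%997=920 -> [274, 272, 920]
  L2: h(274,272)=(274*31+272)%997=790 h(920,920)=(920*31+920)%997=527 -> [790, 527]
  L3: h(790,527)=(790*31+527)%997=92 -> [92]
  root=92
After append 2 (leaves=[71, 67, 6, 86, 61, 26, 2]):
  L0: [71, 67, 6, 86, 61, 26, 2]
  L1: h(71,67)=(71*31+67)%997=274 h(6,86)=(6*31+86)%997=272 h(61,26)=(61*31+26)%997=920 h(2,2)=(2*31+2)%997=64 -> [274, 272, 920, 64]
  L2: h(274,272)=(274*31+272)%997=790 h(920,64)=(920*31+64)%997=668 -> [790, 668]
  L3: h(790,668)=(790*31+668)%997=233 -> [233]
  root=233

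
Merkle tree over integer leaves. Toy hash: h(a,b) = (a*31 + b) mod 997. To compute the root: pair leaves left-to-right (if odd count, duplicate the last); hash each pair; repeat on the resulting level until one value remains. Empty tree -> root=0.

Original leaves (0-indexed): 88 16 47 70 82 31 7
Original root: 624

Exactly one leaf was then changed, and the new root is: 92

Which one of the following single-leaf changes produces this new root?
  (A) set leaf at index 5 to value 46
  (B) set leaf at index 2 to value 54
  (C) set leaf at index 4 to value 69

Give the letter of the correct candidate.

Answer: A

Derivation:
Original leaves: [88, 16, 47, 70, 82, 31, 7]
Target new root: 92
Try each candidate change and compute the resulting root:
Candidate A: set leaf[5] = 46 -> leaves = [88, 16, 47, 70, 82, 46, 7]
  L0: [88, 16, 47, 70, 82, 46, 7]
  L1: h(88,16)=(88*31+16)%997=750 h(47,70)=(47*31+70)%997=530 h(82,46)=(82*31+46)%997=594 h(7,7)=(7*31+7)%997=224 -> [750, 530, 594, 224]
  L2: h(750,530)=(750*31+530)%997=849 h(594,224)=(594*31+224)%997=692 -> [849, 692]
  L3: h(849,692)=(849*31+692)%997=92 -> [92]
  root = 92 == target 92  ** MATCH **
Candidate B: set leaf[2] = 54 -> leaves = [88, 16, 54, 70, 82, 31, 7]
  L0: [88, 16, 54, 70, 82, 31, 7]
  L1: h(88,16)=(88*31+16)%997=750 h(54,70)=(54*31+70)%997=747 h(82,31)=(82*31+31)%997=579 h(7,7)=(7*31+7)%997=224 -> [750, 747, 579, 224]
  L2: h(750,747)=(750*31+747)%997=69 h(579,224)=(579*31+224)%997=227 -> [69, 227]
  L3: h(69,227)=(69*31+227)%997=372 -> [372]
  root = 372 != target 92
Candidate C: set leaf[4] = 69 -> leaves = [88, 16, 47, 70, 69, 31, 7]
  L0: [88, 16, 47, 70, 69, 31, 7]
  L1: h(88,16)=(88*31+16)%997=750 h(47,70)=(47*31+70)%997=530 h(69,31)=(69*31+31)%997=176 h(7,7)=(7*31+7)%997=224 -> [750, 530, 176, 224]
  L2: h(750,530)=(750*31+530)%997=849 h(176,224)=(176*31+224)%997=695 -> [849, 695]
  L3: h(849,695)=(849*31+695)%997=95 -> [95]
  root = 95 != target 92
Candidate A produces the target root.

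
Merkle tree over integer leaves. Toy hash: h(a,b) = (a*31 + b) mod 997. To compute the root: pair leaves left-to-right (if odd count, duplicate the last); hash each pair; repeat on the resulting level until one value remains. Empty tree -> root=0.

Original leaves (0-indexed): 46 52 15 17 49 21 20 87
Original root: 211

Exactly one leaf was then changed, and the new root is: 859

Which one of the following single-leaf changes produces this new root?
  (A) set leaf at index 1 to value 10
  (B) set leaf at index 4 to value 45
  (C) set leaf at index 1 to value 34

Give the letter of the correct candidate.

Original leaves: [46, 52, 15, 17, 49, 21, 20, 87]
Target new root: 859
Try each candidate change and compute the resulting root:
Candidate A: set leaf[1] = 10 -> leaves = [46, 10, 15, 17, 49, 21, 20, 87]
  L0: [46, 10, 15, 17, 49, 21, 20, 87]
  L1: h(46,10)=(46*31+10)%997=439 h(15,17)=(15*31+17)%997=482 h(49,21)=(49*31+21)%997=543 h(20,87)=(20*31+87)%997=707 -> [439, 482, 543, 707]
  L2: h(439,482)=(439*31+482)%997=133 h(543,707)=(543*31+707)%997=591 -> [133, 591]
  L3: h(133,591)=(133*31+591)%997=726 -> [726]
  root = 726 != target 859
Candidate B: set leaf[4] = 45 -> leaves = [46, 52, 15, 17, 45, 21, 20, 87]
  L0: [46, 52, 15, 17, 45, 21, 20, 87]
  L1: h(46,52)=(46*31+52)%997=481 h(15,17)=(15*31+17)%997=482 h(45,21)=(45*31+21)%997=419 h(20,87)=(20*31+87)%997=707 -> [481, 482, 419, 707]
  L2: h(481,482)=(481*31+482)%997=438 h(419,707)=(419*31+707)%997=735 -> [438, 735]
  L3: h(438,735)=(438*31+735)%997=355 -> [355]
  root = 355 != target 859
Candidate C: set leaf[1] = 34 -> leaves = [46, 34, 15, 17, 49, 21, 20, 87]
  L0: [46, 34, 15, 17, 49, 21, 20, 87]
  L1: h(46,34)=(46*31+34)%997=463 h(15,17)=(15*31+17)%997=482 h(49,21)=(49*31+21)%997=543 h(20,87)=(20*31+87)%997=707 -> [463, 482, 543, 707]
  L2: h(463,482)=(463*31+482)%997=877 h(543,707)=(543*31+707)%997=591 -> [877, 591]
  L3: h(877,591)=(877*31+591)%997=859 -> [859]
  root = 859 == target 859  ** MATCH **
Candidate C produces the target root.

Answer: C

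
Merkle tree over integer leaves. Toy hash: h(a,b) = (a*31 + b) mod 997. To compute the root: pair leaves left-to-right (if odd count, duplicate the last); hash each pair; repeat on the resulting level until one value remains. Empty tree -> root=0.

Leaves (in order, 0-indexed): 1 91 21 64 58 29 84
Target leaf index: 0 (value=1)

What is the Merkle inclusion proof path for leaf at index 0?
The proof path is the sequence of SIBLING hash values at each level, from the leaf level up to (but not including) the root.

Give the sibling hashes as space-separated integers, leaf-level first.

Answer: 91 715 502

Derivation:
L0 (leaves): [1, 91, 21, 64, 58, 29, 84], target index=0
L1: h(1,91)=(1*31+91)%997=122 [pair 0] h(21,64)=(21*31+64)%997=715 [pair 1] h(58,29)=(58*31+29)%997=830 [pair 2] h(84,84)=(84*31+84)%997=694 [pair 3] -> [122, 715, 830, 694]
  Sibling for proof at L0: 91
L2: h(122,715)=(122*31+715)%997=509 [pair 0] h(830,694)=(830*31+694)%997=502 [pair 1] -> [509, 502]
  Sibling for proof at L1: 715
L3: h(509,502)=(509*31+502)%997=329 [pair 0] -> [329]
  Sibling for proof at L2: 502
Root: 329
Proof path (sibling hashes from leaf to root): [91, 715, 502]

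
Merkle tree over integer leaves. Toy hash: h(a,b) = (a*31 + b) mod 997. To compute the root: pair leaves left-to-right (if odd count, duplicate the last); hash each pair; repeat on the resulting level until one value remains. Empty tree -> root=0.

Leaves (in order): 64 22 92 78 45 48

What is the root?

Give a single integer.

L0: [64, 22, 92, 78, 45, 48]
L1: h(64,22)=(64*31+22)%997=12 h(92,78)=(92*31+78)%997=936 h(45,48)=(45*31+48)%997=446 -> [12, 936, 446]
L2: h(12,936)=(12*31+936)%997=311 h(446,446)=(446*31+446)%997=314 -> [311, 314]
L3: h(311,314)=(311*31+314)%997=982 -> [982]

Answer: 982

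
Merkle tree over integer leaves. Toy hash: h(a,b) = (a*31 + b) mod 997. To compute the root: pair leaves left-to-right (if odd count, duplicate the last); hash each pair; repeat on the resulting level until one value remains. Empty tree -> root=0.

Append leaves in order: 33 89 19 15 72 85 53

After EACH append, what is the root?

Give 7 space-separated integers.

After append 33 (leaves=[33]):
  L0: [33]
  root=33
After append 89 (leaves=[33, 89]):
  L0: [33, 89]
  L1: h(33,89)=(33*31+89)%997=115 -> [115]
  root=115
After append 19 (leaves=[33, 89, 19]):
  L0: [33, 89, 19]
  L1: h(33,89)=(33*31+89)%997=115 h(19,19)=(19*31+19)%997=608 -> [115, 608]
  L2: h(115,608)=(115*31+608)%997=185 -> [185]
  root=185
After append 15 (leaves=[33, 89, 19, 15]):
  L0: [33, 89, 19, 15]
  L1: h(33,89)=(33*31+89)%997=115 h(19,15)=(19*31+15)%997=604 -> [115, 604]
  L2: h(115,604)=(115*31+604)%997=181 -> [181]
  root=181
After append 72 (leaves=[33, 89, 19, 15, 72]):
  L0: [33, 89, 19, 15, 72]
  L1: h(33,89)=(33*31+89)%997=115 h(19,15)=(19*31+15)%997=604 h(72,72)=(72*31+72)%997=310 -> [115, 604, 310]
  L2: h(115,604)=(115*31+604)%997=181 h(310,310)=(310*31+310)%997=947 -> [181, 947]
  L3: h(181,947)=(181*31+947)%997=576 -> [576]
  root=576
After append 85 (leaves=[33, 89, 19, 15, 72, 85]):
  L0: [33, 89, 19, 15, 72, 85]
  L1: h(33,89)=(33*31+89)%997=115 h(19,15)=(19*31+15)%997=604 h(72,85)=(72*31+85)%997=323 -> [115, 604, 323]
  L2: h(115,604)=(115*31+604)%997=181 h(323,323)=(323*31+323)%997=366 -> [181, 366]
  L3: h(181,366)=(181*31+366)%997=992 -> [992]
  root=992
After append 53 (leaves=[33, 89, 19, 15, 72, 85, 53]):
  L0: [33, 89, 19, 15, 72, 85, 53]
  L1: h(33,89)=(33*31+89)%997=115 h(19,15)=(19*31+15)%997=604 h(72,85)=(72*31+85)%997=323 h(53,53)=(53*31+53)%997=699 -> [115, 604, 323, 699]
  L2: h(115,604)=(115*31+604)%997=181 h(323,699)=(323*31+699)%997=742 -> [181, 742]
  L3: h(181,742)=(181*31+742)%997=371 -> [371]
  root=371

Answer: 33 115 185 181 576 992 371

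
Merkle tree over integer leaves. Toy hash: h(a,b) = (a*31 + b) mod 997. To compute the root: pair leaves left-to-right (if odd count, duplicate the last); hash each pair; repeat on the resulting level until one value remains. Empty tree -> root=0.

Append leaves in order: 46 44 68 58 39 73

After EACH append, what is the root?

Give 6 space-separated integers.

Answer: 46 473 887 877 324 415

Derivation:
After append 46 (leaves=[46]):
  L0: [46]
  root=46
After append 44 (leaves=[46, 44]):
  L0: [46, 44]
  L1: h(46,44)=(46*31+44)%997=473 -> [473]
  root=473
After append 68 (leaves=[46, 44, 68]):
  L0: [46, 44, 68]
  L1: h(46,44)=(46*31+44)%997=473 h(68,68)=(68*31+68)%997=182 -> [473, 182]
  L2: h(473,182)=(473*31+182)%997=887 -> [887]
  root=887
After append 58 (leaves=[46, 44, 68, 58]):
  L0: [46, 44, 68, 58]
  L1: h(46,44)=(46*31+44)%997=473 h(68,58)=(68*31+58)%997=172 -> [473, 172]
  L2: h(473,172)=(473*31+172)%997=877 -> [877]
  root=877
After append 39 (leaves=[46, 44, 68, 58, 39]):
  L0: [46, 44, 68, 58, 39]
  L1: h(46,44)=(46*31+44)%997=473 h(68,58)=(68*31+58)%997=172 h(39,39)=(39*31+39)%997=251 -> [473, 172, 251]
  L2: h(473,172)=(473*31+172)%997=877 h(251,251)=(251*31+251)%997=56 -> [877, 56]
  L3: h(877,56)=(877*31+56)%997=324 -> [324]
  root=324
After append 73 (leaves=[46, 44, 68, 58, 39, 73]):
  L0: [46, 44, 68, 58, 39, 73]
  L1: h(46,44)=(46*31+44)%997=473 h(68,58)=(68*31+58)%997=172 h(39,73)=(39*31+73)%997=285 -> [473, 172, 285]
  L2: h(473,172)=(473*31+172)%997=877 h(285,285)=(285*31+285)%997=147 -> [877, 147]
  L3: h(877,147)=(877*31+147)%997=415 -> [415]
  root=415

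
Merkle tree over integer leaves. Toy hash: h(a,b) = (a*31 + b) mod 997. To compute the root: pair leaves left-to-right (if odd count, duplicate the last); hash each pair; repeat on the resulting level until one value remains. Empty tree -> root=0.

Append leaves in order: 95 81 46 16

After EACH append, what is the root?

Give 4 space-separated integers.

Answer: 95 35 563 533

Derivation:
After append 95 (leaves=[95]):
  L0: [95]
  root=95
After append 81 (leaves=[95, 81]):
  L0: [95, 81]
  L1: h(95,81)=(95*31+81)%997=35 -> [35]
  root=35
After append 46 (leaves=[95, 81, 46]):
  L0: [95, 81, 46]
  L1: h(95,81)=(95*31+81)%997=35 h(46,46)=(46*31+46)%997=475 -> [35, 475]
  L2: h(35,475)=(35*31+475)%997=563 -> [563]
  root=563
After append 16 (leaves=[95, 81, 46, 16]):
  L0: [95, 81, 46, 16]
  L1: h(95,81)=(95*31+81)%997=35 h(46,16)=(46*31+16)%997=445 -> [35, 445]
  L2: h(35,445)=(35*31+445)%997=533 -> [533]
  root=533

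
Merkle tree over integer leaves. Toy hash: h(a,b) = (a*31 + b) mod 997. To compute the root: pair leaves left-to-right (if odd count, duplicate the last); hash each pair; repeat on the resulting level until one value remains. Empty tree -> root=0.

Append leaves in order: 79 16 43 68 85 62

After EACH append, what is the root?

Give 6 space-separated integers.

Answer: 79 471 25 50 854 118

Derivation:
After append 79 (leaves=[79]):
  L0: [79]
  root=79
After append 16 (leaves=[79, 16]):
  L0: [79, 16]
  L1: h(79,16)=(79*31+16)%997=471 -> [471]
  root=471
After append 43 (leaves=[79, 16, 43]):
  L0: [79, 16, 43]
  L1: h(79,16)=(79*31+16)%997=471 h(43,43)=(43*31+43)%997=379 -> [471, 379]
  L2: h(471,379)=(471*31+379)%997=25 -> [25]
  root=25
After append 68 (leaves=[79, 16, 43, 68]):
  L0: [79, 16, 43, 68]
  L1: h(79,16)=(79*31+16)%997=471 h(43,68)=(43*31+68)%997=404 -> [471, 404]
  L2: h(471,404)=(471*31+404)%997=50 -> [50]
  root=50
After append 85 (leaves=[79, 16, 43, 68, 85]):
  L0: [79, 16, 43, 68, 85]
  L1: h(79,16)=(79*31+16)%997=471 h(43,68)=(43*31+68)%997=404 h(85,85)=(85*31+85)%997=726 -> [471, 404, 726]
  L2: h(471,404)=(471*31+404)%997=50 h(726,726)=(726*31+726)%997=301 -> [50, 301]
  L3: h(50,301)=(50*31+301)%997=854 -> [854]
  root=854
After append 62 (leaves=[79, 16, 43, 68, 85, 62]):
  L0: [79, 16, 43, 68, 85, 62]
  L1: h(79,16)=(79*31+16)%997=471 h(43,68)=(43*31+68)%997=404 h(85,62)=(85*31+62)%997=703 -> [471, 404, 703]
  L2: h(471,404)=(471*31+404)%997=50 h(703,703)=(703*31+703)%997=562 -> [50, 562]
  L3: h(50,562)=(50*31+562)%997=118 -> [118]
  root=118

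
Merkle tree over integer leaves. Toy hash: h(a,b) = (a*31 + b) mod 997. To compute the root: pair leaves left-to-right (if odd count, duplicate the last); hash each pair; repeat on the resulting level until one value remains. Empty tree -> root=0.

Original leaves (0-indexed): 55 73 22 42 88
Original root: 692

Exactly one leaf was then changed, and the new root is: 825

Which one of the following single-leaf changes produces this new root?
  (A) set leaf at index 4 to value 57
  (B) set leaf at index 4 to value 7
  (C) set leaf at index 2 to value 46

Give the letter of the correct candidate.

Answer: C

Derivation:
Original leaves: [55, 73, 22, 42, 88]
Target new root: 825
Try each candidate change and compute the resulting root:
Candidate A: set leaf[4] = 57 -> leaves = [55, 73, 22, 42, 57]
  L0: [55, 73, 22, 42, 57]
  L1: h(55,73)=(55*31+73)%997=781 h(22,42)=(22*31+42)%997=724 h(57,57)=(57*31+57)%997=827 -> [781, 724, 827]
  L2: h(781,724)=(781*31+724)%997=10 h(827,827)=(827*31+827)%997=542 -> [10, 542]
  L3: h(10,542)=(10*31+542)%997=852 -> [852]
  root = 852 != target 825
Candidate B: set leaf[4] = 7 -> leaves = [55, 73, 22, 42, 7]
  L0: [55, 73, 22, 42, 7]
  L1: h(55,73)=(55*31+73)%997=781 h(22,42)=(22*31+42)%997=724 h(7,7)=(7*31+7)%997=224 -> [781, 724, 224]
  L2: h(781,724)=(781*31+724)%997=10 h(224,224)=(224*31+224)%997=189 -> [10, 189]
  L3: h(10,189)=(10*31+189)%997=499 -> [499]
  root = 499 != target 825
Candidate C: set leaf[2] = 46 -> leaves = [55, 73, 46, 42, 88]
  L0: [55, 73, 46, 42, 88]
  L1: h(55,73)=(55*31+73)%997=781 h(46,42)=(46*31+42)%997=471 h(88,88)=(88*31+88)%997=822 -> [781, 471, 822]
  L2: h(781,471)=(781*31+471)%997=754 h(822,822)=(822*31+822)%997=382 -> [754, 382]
  L3: h(754,382)=(754*31+382)%997=825 -> [825]
  root = 825 == target 825  ** MATCH **
Candidate C produces the target root.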